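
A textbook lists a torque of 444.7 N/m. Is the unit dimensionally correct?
No

torque has SI base units: kg * m^2 / s^2
N/m does NOT reduce to kg * m^2 / s^2; a valid unit for torque would be e.g. N·m.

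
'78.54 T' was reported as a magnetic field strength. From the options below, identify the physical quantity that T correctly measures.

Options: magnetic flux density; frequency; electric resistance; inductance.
magnetic flux density

magnetic field strength should have units dimensionally equivalent to A / m (e.g. A/m).
The given unit 'T' reduces to kg / (A * s^2). Of the listed options, that is the dimensionality of magnetic flux density.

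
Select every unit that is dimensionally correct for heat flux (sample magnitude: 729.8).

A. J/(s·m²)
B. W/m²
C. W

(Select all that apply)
A, B

heat flux has SI base units: kg / s^3

Checking each option against kg / s^3:
  A. J/(s·m²): ✓ matches
  B. W/m²: ✓ matches
  C. W: ✗ does not match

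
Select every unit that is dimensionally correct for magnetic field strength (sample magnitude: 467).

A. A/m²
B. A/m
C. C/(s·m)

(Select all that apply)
B, C

magnetic field strength has SI base units: A / m

Checking each option against A / m:
  A. A/m²: ✗ does not match
  B. A/m: ✓ matches
  C. C/(s·m): ✓ matches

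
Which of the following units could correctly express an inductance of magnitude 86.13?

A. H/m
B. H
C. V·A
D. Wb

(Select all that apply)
B

inductance has SI base units: kg * m^2 / (A^2 * s^2)

Checking each option against kg * m^2 / (A^2 * s^2):
  A. H/m: ✗ does not match
  B. H: ✓ matches
  C. V·A: ✗ does not match
  D. Wb: ✗ does not match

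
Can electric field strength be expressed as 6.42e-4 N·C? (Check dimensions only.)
No

electric field strength has SI base units: kg * m / (A * s^3)
N·C does NOT reduce to kg * m / (A * s^3); a valid unit for electric field strength would be e.g. V/m.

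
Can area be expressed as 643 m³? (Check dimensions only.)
No

area has SI base units: m^2
m³ does NOT reduce to m^2; a valid unit for area would be e.g. m².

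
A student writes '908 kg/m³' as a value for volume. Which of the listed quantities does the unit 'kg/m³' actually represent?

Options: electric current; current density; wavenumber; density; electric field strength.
density

volume should have units dimensionally equivalent to m^3 (e.g. m³).
The given unit 'kg/m³' reduces to kg / m^3. Of the listed options, that is the dimensionality of density.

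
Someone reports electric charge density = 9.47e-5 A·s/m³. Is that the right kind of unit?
Yes

electric charge density has SI base units: A * s / m^3
A·s/m³ reduces to the same SI base units, so it is a valid unit for electric charge density.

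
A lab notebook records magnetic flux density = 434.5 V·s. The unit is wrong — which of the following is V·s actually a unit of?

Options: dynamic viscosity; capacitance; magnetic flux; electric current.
magnetic flux

magnetic flux density should have units dimensionally equivalent to kg / (A * s^2) (e.g. T).
The given unit 'V·s' reduces to kg * m^2 / (A * s^2). Of the listed options, that is the dimensionality of magnetic flux.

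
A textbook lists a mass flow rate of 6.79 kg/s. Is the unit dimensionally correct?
Yes

mass flow rate has SI base units: kg / s
kg/s reduces to the same SI base units, so it is a valid unit for mass flow rate.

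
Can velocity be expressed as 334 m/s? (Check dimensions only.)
Yes

velocity has SI base units: m / s
m/s reduces to the same SI base units, so it is a valid unit for velocity.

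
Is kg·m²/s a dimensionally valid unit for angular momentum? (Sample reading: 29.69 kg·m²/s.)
Yes

angular momentum has SI base units: kg * m^2 / s
kg·m²/s reduces to the same SI base units, so it is a valid unit for angular momentum.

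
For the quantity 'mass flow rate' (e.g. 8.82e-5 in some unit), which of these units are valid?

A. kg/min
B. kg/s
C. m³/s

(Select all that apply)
A, B

mass flow rate has SI base units: kg / s

Checking each option against kg / s:
  A. kg/min: ✓ matches
  B. kg/s: ✓ matches
  C. m³/s: ✗ does not match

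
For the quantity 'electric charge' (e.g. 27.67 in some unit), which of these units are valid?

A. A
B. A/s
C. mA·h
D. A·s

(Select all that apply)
C, D

electric charge has SI base units: A * s

Checking each option against A * s:
  A. A: ✗ does not match
  B. A/s: ✗ does not match
  C. mA·h: ✓ matches
  D. A·s: ✓ matches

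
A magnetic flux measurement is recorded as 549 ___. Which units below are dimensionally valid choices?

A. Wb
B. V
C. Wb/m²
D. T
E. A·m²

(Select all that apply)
A

magnetic flux has SI base units: kg * m^2 / (A * s^2)

Checking each option against kg * m^2 / (A * s^2):
  A. Wb: ✓ matches
  B. V: ✗ does not match
  C. Wb/m²: ✗ does not match
  D. T: ✗ does not match
  E. A·m²: ✗ does not match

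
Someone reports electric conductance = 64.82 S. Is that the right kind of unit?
Yes

electric conductance has SI base units: A^2 * s^3 / (kg * m^2)
S reduces to the same SI base units, so it is a valid unit for electric conductance.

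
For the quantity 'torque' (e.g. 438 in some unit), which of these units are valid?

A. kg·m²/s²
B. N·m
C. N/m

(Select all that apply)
A, B

torque has SI base units: kg * m^2 / s^2

Checking each option against kg * m^2 / s^2:
  A. kg·m²/s²: ✓ matches
  B. N·m: ✓ matches
  C. N/m: ✗ does not match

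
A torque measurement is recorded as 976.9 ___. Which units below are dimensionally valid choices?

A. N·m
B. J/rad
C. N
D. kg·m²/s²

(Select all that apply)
A, B, D

torque has SI base units: kg * m^2 / s^2

Checking each option against kg * m^2 / s^2:
  A. N·m: ✓ matches
  B. J/rad: ✓ matches
  C. N: ✗ does not match
  D. kg·m²/s²: ✓ matches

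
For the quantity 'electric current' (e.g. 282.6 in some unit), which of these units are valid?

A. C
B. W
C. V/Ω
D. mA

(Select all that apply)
C, D

electric current has SI base units: A

Checking each option against A:
  A. C: ✗ does not match
  B. W: ✗ does not match
  C. V/Ω: ✓ matches
  D. mA: ✓ matches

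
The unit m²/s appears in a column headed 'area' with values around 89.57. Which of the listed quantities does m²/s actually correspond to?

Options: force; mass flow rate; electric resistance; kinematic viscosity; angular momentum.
kinematic viscosity

area should have units dimensionally equivalent to m^2 (e.g. m²).
The given unit 'm²/s' reduces to m^2 / s. Of the listed options, that is the dimensionality of kinematic viscosity.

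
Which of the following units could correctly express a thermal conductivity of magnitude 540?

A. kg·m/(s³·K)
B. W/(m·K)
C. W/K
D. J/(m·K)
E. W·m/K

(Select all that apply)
A, B

thermal conductivity has SI base units: kg * m / (s^3 * K)

Checking each option against kg * m / (s^3 * K):
  A. kg·m/(s³·K): ✓ matches
  B. W/(m·K): ✓ matches
  C. W/K: ✗ does not match
  D. J/(m·K): ✗ does not match
  E. W·m/K: ✗ does not match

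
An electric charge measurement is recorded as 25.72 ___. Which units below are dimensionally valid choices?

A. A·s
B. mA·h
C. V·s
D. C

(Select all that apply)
A, B, D

electric charge has SI base units: A * s

Checking each option against A * s:
  A. A·s: ✓ matches
  B. mA·h: ✓ matches
  C. V·s: ✗ does not match
  D. C: ✓ matches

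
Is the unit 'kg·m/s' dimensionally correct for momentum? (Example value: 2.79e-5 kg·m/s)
Yes

momentum has SI base units: kg * m / s
kg·m/s reduces to the same SI base units, so it is a valid unit for momentum.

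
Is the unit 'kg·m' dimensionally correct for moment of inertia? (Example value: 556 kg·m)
No

moment of inertia has SI base units: kg * m^2
kg·m does NOT reduce to kg * m^2; a valid unit for moment of inertia would be e.g. kg·m².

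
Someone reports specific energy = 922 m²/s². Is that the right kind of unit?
Yes

specific energy has SI base units: m^2 / s^2
m²/s² reduces to the same SI base units, so it is a valid unit for specific energy.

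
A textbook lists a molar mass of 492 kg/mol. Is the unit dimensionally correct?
Yes

molar mass has SI base units: kg / mol
kg/mol reduces to the same SI base units, so it is a valid unit for molar mass.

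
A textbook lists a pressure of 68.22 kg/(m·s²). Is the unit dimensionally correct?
Yes

pressure has SI base units: kg / (m * s^2)
kg/(m·s²) reduces to the same SI base units, so it is a valid unit for pressure.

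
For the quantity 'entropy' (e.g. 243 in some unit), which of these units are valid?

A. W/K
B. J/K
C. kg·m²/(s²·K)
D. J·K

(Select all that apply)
B, C

entropy has SI base units: kg * m^2 / (s^2 * K)

Checking each option against kg * m^2 / (s^2 * K):
  A. W/K: ✗ does not match
  B. J/K: ✓ matches
  C. kg·m²/(s²·K): ✓ matches
  D. J·K: ✗ does not match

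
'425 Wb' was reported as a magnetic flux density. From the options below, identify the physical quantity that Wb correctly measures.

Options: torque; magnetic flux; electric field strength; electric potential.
magnetic flux

magnetic flux density should have units dimensionally equivalent to kg / (A * s^2) (e.g. T).
The given unit 'Wb' reduces to kg * m^2 / (A * s^2). Of the listed options, that is the dimensionality of magnetic flux.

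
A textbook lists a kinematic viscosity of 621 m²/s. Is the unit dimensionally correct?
Yes

kinematic viscosity has SI base units: m^2 / s
m²/s reduces to the same SI base units, so it is a valid unit for kinematic viscosity.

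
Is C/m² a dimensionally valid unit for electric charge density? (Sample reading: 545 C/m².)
No

electric charge density has SI base units: A * s / m^3
C/m² does NOT reduce to A * s / m^3; a valid unit for electric charge density would be e.g. C/m³.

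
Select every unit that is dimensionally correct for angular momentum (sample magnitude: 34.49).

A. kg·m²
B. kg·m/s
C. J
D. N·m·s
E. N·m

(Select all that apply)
D

angular momentum has SI base units: kg * m^2 / s

Checking each option against kg * m^2 / s:
  A. kg·m²: ✗ does not match
  B. kg·m/s: ✗ does not match
  C. J: ✗ does not match
  D. N·m·s: ✓ matches
  E. N·m: ✗ does not match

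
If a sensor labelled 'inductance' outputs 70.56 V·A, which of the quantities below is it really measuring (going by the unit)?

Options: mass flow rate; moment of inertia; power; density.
power

inductance should have units dimensionally equivalent to kg * m^2 / (A^2 * s^2) (e.g. H).
The given unit 'V·A' reduces to kg * m^2 / s^3. Of the listed options, that is the dimensionality of power.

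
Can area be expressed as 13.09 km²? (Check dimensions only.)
Yes

area has SI base units: m^2
km² reduces to the same SI base units, so it is a valid unit for area.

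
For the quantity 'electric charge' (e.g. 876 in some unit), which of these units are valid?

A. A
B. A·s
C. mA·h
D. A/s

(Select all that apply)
B, C

electric charge has SI base units: A * s

Checking each option against A * s:
  A. A: ✗ does not match
  B. A·s: ✓ matches
  C. mA·h: ✓ matches
  D. A/s: ✗ does not match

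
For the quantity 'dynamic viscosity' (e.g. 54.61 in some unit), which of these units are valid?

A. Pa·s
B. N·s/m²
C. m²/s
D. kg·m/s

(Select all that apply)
A, B

dynamic viscosity has SI base units: kg / (m * s)

Checking each option against kg / (m * s):
  A. Pa·s: ✓ matches
  B. N·s/m²: ✓ matches
  C. m²/s: ✗ does not match
  D. kg·m/s: ✗ does not match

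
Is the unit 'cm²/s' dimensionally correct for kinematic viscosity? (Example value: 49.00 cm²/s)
Yes

kinematic viscosity has SI base units: m^2 / s
cm²/s reduces to the same SI base units, so it is a valid unit for kinematic viscosity.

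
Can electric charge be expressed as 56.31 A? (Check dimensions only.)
No

electric charge has SI base units: A * s
A does NOT reduce to A * s; a valid unit for electric charge would be e.g. C.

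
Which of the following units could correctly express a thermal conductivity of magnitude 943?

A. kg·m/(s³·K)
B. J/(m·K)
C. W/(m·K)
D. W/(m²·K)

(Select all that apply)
A, C

thermal conductivity has SI base units: kg * m / (s^3 * K)

Checking each option against kg * m / (s^3 * K):
  A. kg·m/(s³·K): ✓ matches
  B. J/(m·K): ✗ does not match
  C. W/(m·K): ✓ matches
  D. W/(m²·K): ✗ does not match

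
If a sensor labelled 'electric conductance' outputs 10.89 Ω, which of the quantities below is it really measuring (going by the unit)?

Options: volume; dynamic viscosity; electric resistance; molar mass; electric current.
electric resistance

electric conductance should have units dimensionally equivalent to A^2 * s^3 / (kg * m^2) (e.g. S).
The given unit 'Ω' reduces to kg * m^2 / (A^2 * s^3). Of the listed options, that is the dimensionality of electric resistance.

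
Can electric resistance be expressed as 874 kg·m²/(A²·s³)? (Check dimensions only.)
Yes

electric resistance has SI base units: kg * m^2 / (A^2 * s^3)
kg·m²/(A²·s³) reduces to the same SI base units, so it is a valid unit for electric resistance.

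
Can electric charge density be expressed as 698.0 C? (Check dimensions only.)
No

electric charge density has SI base units: A * s / m^3
C does NOT reduce to A * s / m^3; a valid unit for electric charge density would be e.g. C/m³.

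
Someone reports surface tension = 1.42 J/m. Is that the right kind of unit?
No

surface tension has SI base units: kg / s^2
J/m does NOT reduce to kg / s^2; a valid unit for surface tension would be e.g. N/m.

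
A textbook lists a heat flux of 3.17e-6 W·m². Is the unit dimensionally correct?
No

heat flux has SI base units: kg / s^3
W·m² does NOT reduce to kg / s^3; a valid unit for heat flux would be e.g. W/m².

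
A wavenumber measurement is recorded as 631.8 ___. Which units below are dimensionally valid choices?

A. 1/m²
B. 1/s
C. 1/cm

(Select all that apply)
C

wavenumber has SI base units: 1 / m

Checking each option against 1 / m:
  A. 1/m²: ✗ does not match
  B. 1/s: ✗ does not match
  C. 1/cm: ✓ matches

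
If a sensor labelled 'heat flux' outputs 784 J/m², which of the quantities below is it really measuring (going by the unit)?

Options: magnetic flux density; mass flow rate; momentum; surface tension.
surface tension

heat flux should have units dimensionally equivalent to kg / s^3 (e.g. W/m²).
The given unit 'J/m²' reduces to kg / s^2. Of the listed options, that is the dimensionality of surface tension.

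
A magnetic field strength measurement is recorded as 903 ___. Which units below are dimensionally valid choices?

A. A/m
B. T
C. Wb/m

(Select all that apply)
A

magnetic field strength has SI base units: A / m

Checking each option against A / m:
  A. A/m: ✓ matches
  B. T: ✗ does not match
  C. Wb/m: ✗ does not match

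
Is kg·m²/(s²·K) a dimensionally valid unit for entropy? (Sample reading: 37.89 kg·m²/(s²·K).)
Yes

entropy has SI base units: kg * m^2 / (s^2 * K)
kg·m²/(s²·K) reduces to the same SI base units, so it is a valid unit for entropy.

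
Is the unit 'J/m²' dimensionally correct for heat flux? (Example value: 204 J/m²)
No

heat flux has SI base units: kg / s^3
J/m² does NOT reduce to kg / s^3; a valid unit for heat flux would be e.g. W/m².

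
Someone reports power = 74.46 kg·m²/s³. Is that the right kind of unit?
Yes

power has SI base units: kg * m^2 / s^3
kg·m²/s³ reduces to the same SI base units, so it is a valid unit for power.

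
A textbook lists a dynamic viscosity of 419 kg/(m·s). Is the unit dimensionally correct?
Yes

dynamic viscosity has SI base units: kg / (m * s)
kg/(m·s) reduces to the same SI base units, so it is a valid unit for dynamic viscosity.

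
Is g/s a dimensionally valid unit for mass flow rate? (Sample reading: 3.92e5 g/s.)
Yes

mass flow rate has SI base units: kg / s
g/s reduces to the same SI base units, so it is a valid unit for mass flow rate.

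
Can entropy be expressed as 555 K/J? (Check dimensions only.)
No

entropy has SI base units: kg * m^2 / (s^2 * K)
K/J does NOT reduce to kg * m^2 / (s^2 * K); a valid unit for entropy would be e.g. J/K.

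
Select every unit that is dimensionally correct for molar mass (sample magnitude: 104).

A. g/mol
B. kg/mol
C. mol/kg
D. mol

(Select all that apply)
A, B

molar mass has SI base units: kg / mol

Checking each option against kg / mol:
  A. g/mol: ✓ matches
  B. kg/mol: ✓ matches
  C. mol/kg: ✗ does not match
  D. mol: ✗ does not match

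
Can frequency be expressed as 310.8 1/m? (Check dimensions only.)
No

frequency has SI base units: 1 / s
1/m does NOT reduce to 1 / s; a valid unit for frequency would be e.g. Hz.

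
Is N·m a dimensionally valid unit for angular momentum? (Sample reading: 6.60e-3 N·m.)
No

angular momentum has SI base units: kg * m^2 / s
N·m does NOT reduce to kg * m^2 / s; a valid unit for angular momentum would be e.g. kg·m²/s.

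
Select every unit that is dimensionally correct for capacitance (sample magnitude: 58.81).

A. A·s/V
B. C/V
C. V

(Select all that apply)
A, B

capacitance has SI base units: A^2 * s^4 / (kg * m^2)

Checking each option against A^2 * s^4 / (kg * m^2):
  A. A·s/V: ✓ matches
  B. C/V: ✓ matches
  C. V: ✗ does not match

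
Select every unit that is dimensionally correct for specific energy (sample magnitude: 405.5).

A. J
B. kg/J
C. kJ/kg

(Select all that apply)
C

specific energy has SI base units: m^2 / s^2

Checking each option against m^2 / s^2:
  A. J: ✗ does not match
  B. kg/J: ✗ does not match
  C. kJ/kg: ✓ matches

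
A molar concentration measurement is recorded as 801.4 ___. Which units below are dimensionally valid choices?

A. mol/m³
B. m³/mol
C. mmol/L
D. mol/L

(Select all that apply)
A, C, D

molar concentration has SI base units: mol / m^3

Checking each option against mol / m^3:
  A. mol/m³: ✓ matches
  B. m³/mol: ✗ does not match
  C. mmol/L: ✓ matches
  D. mol/L: ✓ matches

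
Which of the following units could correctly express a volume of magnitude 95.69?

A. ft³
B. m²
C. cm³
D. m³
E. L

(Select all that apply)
A, C, D, E

volume has SI base units: m^3

Checking each option against m^3:
  A. ft³: ✓ matches
  B. m²: ✗ does not match
  C. cm³: ✓ matches
  D. m³: ✓ matches
  E. L: ✓ matches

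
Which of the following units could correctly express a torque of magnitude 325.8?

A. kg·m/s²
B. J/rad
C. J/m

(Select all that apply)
B

torque has SI base units: kg * m^2 / s^2

Checking each option against kg * m^2 / s^2:
  A. kg·m/s²: ✗ does not match
  B. J/rad: ✓ matches
  C. J/m: ✗ does not match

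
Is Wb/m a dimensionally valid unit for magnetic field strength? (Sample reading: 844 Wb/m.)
No

magnetic field strength has SI base units: A / m
Wb/m does NOT reduce to A / m; a valid unit for magnetic field strength would be e.g. A/m.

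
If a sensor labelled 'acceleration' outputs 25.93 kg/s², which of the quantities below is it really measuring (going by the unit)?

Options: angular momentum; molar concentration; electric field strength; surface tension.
surface tension

acceleration should have units dimensionally equivalent to m / s^2 (e.g. m/s²).
The given unit 'kg/s²' reduces to kg / s^2. Of the listed options, that is the dimensionality of surface tension.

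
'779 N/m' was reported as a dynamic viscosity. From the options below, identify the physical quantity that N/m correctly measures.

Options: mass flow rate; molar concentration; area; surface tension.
surface tension

dynamic viscosity should have units dimensionally equivalent to kg / (m * s) (e.g. Pa·s).
The given unit 'N/m' reduces to kg / s^2. Of the listed options, that is the dimensionality of surface tension.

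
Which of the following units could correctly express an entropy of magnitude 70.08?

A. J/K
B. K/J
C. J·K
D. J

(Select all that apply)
A

entropy has SI base units: kg * m^2 / (s^2 * K)

Checking each option against kg * m^2 / (s^2 * K):
  A. J/K: ✓ matches
  B. K/J: ✗ does not match
  C. J·K: ✗ does not match
  D. J: ✗ does not match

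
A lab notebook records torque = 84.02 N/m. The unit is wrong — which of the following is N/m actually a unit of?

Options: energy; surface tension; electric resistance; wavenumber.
surface tension

torque should have units dimensionally equivalent to kg * m^2 / s^2 (e.g. N·m).
The given unit 'N/m' reduces to kg / s^2. Of the listed options, that is the dimensionality of surface tension.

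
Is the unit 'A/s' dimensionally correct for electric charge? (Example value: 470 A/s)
No

electric charge has SI base units: A * s
A/s does NOT reduce to A * s; a valid unit for electric charge would be e.g. C.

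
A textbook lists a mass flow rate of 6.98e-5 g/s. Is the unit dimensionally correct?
Yes

mass flow rate has SI base units: kg / s
g/s reduces to the same SI base units, so it is a valid unit for mass flow rate.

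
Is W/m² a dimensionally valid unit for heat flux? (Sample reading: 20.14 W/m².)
Yes

heat flux has SI base units: kg / s^3
W/m² reduces to the same SI base units, so it is a valid unit for heat flux.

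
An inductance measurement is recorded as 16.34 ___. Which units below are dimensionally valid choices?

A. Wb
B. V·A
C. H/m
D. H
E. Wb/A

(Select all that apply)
D, E

inductance has SI base units: kg * m^2 / (A^2 * s^2)

Checking each option against kg * m^2 / (A^2 * s^2):
  A. Wb: ✗ does not match
  B. V·A: ✗ does not match
  C. H/m: ✗ does not match
  D. H: ✓ matches
  E. Wb/A: ✓ matches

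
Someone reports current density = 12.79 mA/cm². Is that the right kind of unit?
Yes

current density has SI base units: A / m^2
mA/cm² reduces to the same SI base units, so it is a valid unit for current density.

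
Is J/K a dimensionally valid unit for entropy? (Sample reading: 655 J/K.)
Yes

entropy has SI base units: kg * m^2 / (s^2 * K)
J/K reduces to the same SI base units, so it is a valid unit for entropy.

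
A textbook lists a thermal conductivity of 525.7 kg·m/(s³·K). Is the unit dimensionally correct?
Yes

thermal conductivity has SI base units: kg * m / (s^3 * K)
kg·m/(s³·K) reduces to the same SI base units, so it is a valid unit for thermal conductivity.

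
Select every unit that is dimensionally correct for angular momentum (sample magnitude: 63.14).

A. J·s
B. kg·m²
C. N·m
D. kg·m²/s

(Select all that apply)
A, D

angular momentum has SI base units: kg * m^2 / s

Checking each option against kg * m^2 / s:
  A. J·s: ✓ matches
  B. kg·m²: ✗ does not match
  C. N·m: ✗ does not match
  D. kg·m²/s: ✓ matches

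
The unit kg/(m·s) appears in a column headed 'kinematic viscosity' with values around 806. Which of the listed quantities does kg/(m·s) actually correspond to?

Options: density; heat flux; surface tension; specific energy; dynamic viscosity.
dynamic viscosity

kinematic viscosity should have units dimensionally equivalent to m^2 / s (e.g. m²/s).
The given unit 'kg/(m·s)' reduces to kg / (m * s). Of the listed options, that is the dimensionality of dynamic viscosity.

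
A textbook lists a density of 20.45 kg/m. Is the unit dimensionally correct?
No

density has SI base units: kg / m^3
kg/m does NOT reduce to kg / m^3; a valid unit for density would be e.g. kg/m³.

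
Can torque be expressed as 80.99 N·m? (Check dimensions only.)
Yes

torque has SI base units: kg * m^2 / s^2
N·m reduces to the same SI base units, so it is a valid unit for torque.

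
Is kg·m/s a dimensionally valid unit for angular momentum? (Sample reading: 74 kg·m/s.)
No

angular momentum has SI base units: kg * m^2 / s
kg·m/s does NOT reduce to kg * m^2 / s; a valid unit for angular momentum would be e.g. kg·m²/s.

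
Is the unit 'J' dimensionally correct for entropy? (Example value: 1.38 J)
No

entropy has SI base units: kg * m^2 / (s^2 * K)
J does NOT reduce to kg * m^2 / (s^2 * K); a valid unit for entropy would be e.g. J/K.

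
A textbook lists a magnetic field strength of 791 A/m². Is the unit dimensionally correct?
No

magnetic field strength has SI base units: A / m
A/m² does NOT reduce to A / m; a valid unit for magnetic field strength would be e.g. A/m.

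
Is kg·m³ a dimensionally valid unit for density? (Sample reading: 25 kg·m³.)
No

density has SI base units: kg / m^3
kg·m³ does NOT reduce to kg / m^3; a valid unit for density would be e.g. kg/m³.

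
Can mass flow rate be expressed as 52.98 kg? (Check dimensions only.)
No

mass flow rate has SI base units: kg / s
kg does NOT reduce to kg / s; a valid unit for mass flow rate would be e.g. kg/s.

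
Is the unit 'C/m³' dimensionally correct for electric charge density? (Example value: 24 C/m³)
Yes

electric charge density has SI base units: A * s / m^3
C/m³ reduces to the same SI base units, so it is a valid unit for electric charge density.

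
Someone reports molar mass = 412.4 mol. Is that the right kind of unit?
No

molar mass has SI base units: kg / mol
mol does NOT reduce to kg / mol; a valid unit for molar mass would be e.g. kg/mol.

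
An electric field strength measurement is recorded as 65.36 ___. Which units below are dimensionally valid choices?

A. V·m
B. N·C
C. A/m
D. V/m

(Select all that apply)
D

electric field strength has SI base units: kg * m / (A * s^3)

Checking each option against kg * m / (A * s^3):
  A. V·m: ✗ does not match
  B. N·C: ✗ does not match
  C. A/m: ✗ does not match
  D. V/m: ✓ matches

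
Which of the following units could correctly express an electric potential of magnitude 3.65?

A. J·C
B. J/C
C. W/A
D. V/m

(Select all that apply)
B, C

electric potential has SI base units: kg * m^2 / (A * s^3)

Checking each option against kg * m^2 / (A * s^3):
  A. J·C: ✗ does not match
  B. J/C: ✓ matches
  C. W/A: ✓ matches
  D. V/m: ✗ does not match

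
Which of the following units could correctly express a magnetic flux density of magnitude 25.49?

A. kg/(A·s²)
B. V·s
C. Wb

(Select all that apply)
A

magnetic flux density has SI base units: kg / (A * s^2)

Checking each option against kg / (A * s^2):
  A. kg/(A·s²): ✓ matches
  B. V·s: ✗ does not match
  C. Wb: ✗ does not match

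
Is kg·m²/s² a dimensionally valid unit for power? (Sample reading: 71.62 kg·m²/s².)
No

power has SI base units: kg * m^2 / s^3
kg·m²/s² does NOT reduce to kg * m^2 / s^3; a valid unit for power would be e.g. W.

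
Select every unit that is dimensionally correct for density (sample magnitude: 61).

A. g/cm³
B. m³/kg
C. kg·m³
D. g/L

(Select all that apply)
A, D

density has SI base units: kg / m^3

Checking each option against kg / m^3:
  A. g/cm³: ✓ matches
  B. m³/kg: ✗ does not match
  C. kg·m³: ✗ does not match
  D. g/L: ✓ matches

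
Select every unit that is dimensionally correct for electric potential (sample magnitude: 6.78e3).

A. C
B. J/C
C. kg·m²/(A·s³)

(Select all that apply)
B, C

electric potential has SI base units: kg * m^2 / (A * s^3)

Checking each option against kg * m^2 / (A * s^3):
  A. C: ✗ does not match
  B. J/C: ✓ matches
  C. kg·m²/(A·s³): ✓ matches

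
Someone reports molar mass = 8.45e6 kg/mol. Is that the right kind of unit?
Yes

molar mass has SI base units: kg / mol
kg/mol reduces to the same SI base units, so it is a valid unit for molar mass.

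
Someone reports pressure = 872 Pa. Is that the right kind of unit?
Yes

pressure has SI base units: kg / (m * s^2)
Pa reduces to the same SI base units, so it is a valid unit for pressure.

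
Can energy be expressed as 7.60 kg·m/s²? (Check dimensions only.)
No

energy has SI base units: kg * m^2 / s^2
kg·m/s² does NOT reduce to kg * m^2 / s^2; a valid unit for energy would be e.g. J.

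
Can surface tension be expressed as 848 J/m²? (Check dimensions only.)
Yes

surface tension has SI base units: kg / s^2
J/m² reduces to the same SI base units, so it is a valid unit for surface tension.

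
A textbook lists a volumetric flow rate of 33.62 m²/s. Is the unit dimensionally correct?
No

volumetric flow rate has SI base units: m^3 / s
m²/s does NOT reduce to m^3 / s; a valid unit for volumetric flow rate would be e.g. m³/s.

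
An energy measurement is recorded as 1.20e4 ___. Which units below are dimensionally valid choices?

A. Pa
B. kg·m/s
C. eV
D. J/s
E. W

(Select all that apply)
C

energy has SI base units: kg * m^2 / s^2

Checking each option against kg * m^2 / s^2:
  A. Pa: ✗ does not match
  B. kg·m/s: ✗ does not match
  C. eV: ✓ matches
  D. J/s: ✗ does not match
  E. W: ✗ does not match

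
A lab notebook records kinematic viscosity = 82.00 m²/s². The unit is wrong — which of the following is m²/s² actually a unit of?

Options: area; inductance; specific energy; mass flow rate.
specific energy

kinematic viscosity should have units dimensionally equivalent to m^2 / s (e.g. m²/s).
The given unit 'm²/s²' reduces to m^2 / s^2. Of the listed options, that is the dimensionality of specific energy.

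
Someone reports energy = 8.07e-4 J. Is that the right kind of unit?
Yes

energy has SI base units: kg * m^2 / s^2
J reduces to the same SI base units, so it is a valid unit for energy.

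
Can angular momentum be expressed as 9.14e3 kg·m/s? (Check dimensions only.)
No

angular momentum has SI base units: kg * m^2 / s
kg·m/s does NOT reduce to kg * m^2 / s; a valid unit for angular momentum would be e.g. kg·m²/s.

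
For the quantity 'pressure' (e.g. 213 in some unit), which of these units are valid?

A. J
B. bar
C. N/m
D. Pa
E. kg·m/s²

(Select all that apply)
B, D

pressure has SI base units: kg / (m * s^2)

Checking each option against kg / (m * s^2):
  A. J: ✗ does not match
  B. bar: ✓ matches
  C. N/m: ✗ does not match
  D. Pa: ✓ matches
  E. kg·m/s²: ✗ does not match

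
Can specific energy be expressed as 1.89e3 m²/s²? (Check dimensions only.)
Yes

specific energy has SI base units: m^2 / s^2
m²/s² reduces to the same SI base units, so it is a valid unit for specific energy.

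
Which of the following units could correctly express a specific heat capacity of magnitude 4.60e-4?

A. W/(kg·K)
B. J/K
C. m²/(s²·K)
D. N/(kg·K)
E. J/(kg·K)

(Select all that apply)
C, E

specific heat capacity has SI base units: m^2 / (s^2 * K)

Checking each option against m^2 / (s^2 * K):
  A. W/(kg·K): ✗ does not match
  B. J/K: ✗ does not match
  C. m²/(s²·K): ✓ matches
  D. N/(kg·K): ✗ does not match
  E. J/(kg·K): ✓ matches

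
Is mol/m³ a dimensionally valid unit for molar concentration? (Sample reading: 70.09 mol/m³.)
Yes

molar concentration has SI base units: mol / m^3
mol/m³ reduces to the same SI base units, so it is a valid unit for molar concentration.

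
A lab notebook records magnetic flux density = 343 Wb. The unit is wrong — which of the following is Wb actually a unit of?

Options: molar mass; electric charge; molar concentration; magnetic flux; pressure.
magnetic flux

magnetic flux density should have units dimensionally equivalent to kg / (A * s^2) (e.g. T).
The given unit 'Wb' reduces to kg * m^2 / (A * s^2). Of the listed options, that is the dimensionality of magnetic flux.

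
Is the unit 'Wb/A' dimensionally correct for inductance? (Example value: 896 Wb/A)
Yes

inductance has SI base units: kg * m^2 / (A^2 * s^2)
Wb/A reduces to the same SI base units, so it is a valid unit for inductance.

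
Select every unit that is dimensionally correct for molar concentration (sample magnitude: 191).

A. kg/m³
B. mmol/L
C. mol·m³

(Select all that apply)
B

molar concentration has SI base units: mol / m^3

Checking each option against mol / m^3:
  A. kg/m³: ✗ does not match
  B. mmol/L: ✓ matches
  C. mol·m³: ✗ does not match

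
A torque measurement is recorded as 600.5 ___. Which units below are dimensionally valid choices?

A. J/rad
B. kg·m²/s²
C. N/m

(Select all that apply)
A, B

torque has SI base units: kg * m^2 / s^2

Checking each option against kg * m^2 / s^2:
  A. J/rad: ✓ matches
  B. kg·m²/s²: ✓ matches
  C. N/m: ✗ does not match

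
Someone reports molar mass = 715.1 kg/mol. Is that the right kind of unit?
Yes

molar mass has SI base units: kg / mol
kg/mol reduces to the same SI base units, so it is a valid unit for molar mass.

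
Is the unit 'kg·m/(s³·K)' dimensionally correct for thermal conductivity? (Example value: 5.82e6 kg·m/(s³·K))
Yes

thermal conductivity has SI base units: kg * m / (s^3 * K)
kg·m/(s³·K) reduces to the same SI base units, so it is a valid unit for thermal conductivity.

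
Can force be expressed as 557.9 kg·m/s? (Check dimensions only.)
No

force has SI base units: kg * m / s^2
kg·m/s does NOT reduce to kg * m / s^2; a valid unit for force would be e.g. N.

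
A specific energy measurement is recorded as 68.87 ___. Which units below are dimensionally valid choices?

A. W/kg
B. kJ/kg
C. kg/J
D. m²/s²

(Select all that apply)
B, D

specific energy has SI base units: m^2 / s^2

Checking each option against m^2 / s^2:
  A. W/kg: ✗ does not match
  B. kJ/kg: ✓ matches
  C. kg/J: ✗ does not match
  D. m²/s²: ✓ matches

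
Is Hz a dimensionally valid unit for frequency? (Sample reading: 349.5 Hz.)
Yes

frequency has SI base units: 1 / s
Hz reduces to the same SI base units, so it is a valid unit for frequency.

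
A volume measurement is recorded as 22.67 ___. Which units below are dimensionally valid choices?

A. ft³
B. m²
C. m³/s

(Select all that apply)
A

volume has SI base units: m^3

Checking each option against m^3:
  A. ft³: ✓ matches
  B. m²: ✗ does not match
  C. m³/s: ✗ does not match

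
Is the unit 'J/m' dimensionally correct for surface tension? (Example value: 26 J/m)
No

surface tension has SI base units: kg / s^2
J/m does NOT reduce to kg / s^2; a valid unit for surface tension would be e.g. N/m.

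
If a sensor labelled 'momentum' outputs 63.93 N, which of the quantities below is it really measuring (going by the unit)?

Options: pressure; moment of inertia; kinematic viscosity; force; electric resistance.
force

momentum should have units dimensionally equivalent to kg * m / s (e.g. kg·m/s).
The given unit 'N' reduces to kg * m / s^2. Of the listed options, that is the dimensionality of force.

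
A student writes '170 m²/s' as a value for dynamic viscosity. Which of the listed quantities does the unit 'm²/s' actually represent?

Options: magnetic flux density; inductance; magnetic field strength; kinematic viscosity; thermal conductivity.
kinematic viscosity

dynamic viscosity should have units dimensionally equivalent to kg / (m * s) (e.g. Pa·s).
The given unit 'm²/s' reduces to m^2 / s. Of the listed options, that is the dimensionality of kinematic viscosity.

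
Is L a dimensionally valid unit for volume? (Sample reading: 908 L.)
Yes

volume has SI base units: m^3
L reduces to the same SI base units, so it is a valid unit for volume.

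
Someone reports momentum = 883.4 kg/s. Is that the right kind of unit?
No

momentum has SI base units: kg * m / s
kg/s does NOT reduce to kg * m / s; a valid unit for momentum would be e.g. kg·m/s.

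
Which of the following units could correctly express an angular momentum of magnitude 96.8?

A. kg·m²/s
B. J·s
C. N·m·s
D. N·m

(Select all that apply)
A, B, C

angular momentum has SI base units: kg * m^2 / s

Checking each option against kg * m^2 / s:
  A. kg·m²/s: ✓ matches
  B. J·s: ✓ matches
  C. N·m·s: ✓ matches
  D. N·m: ✗ does not match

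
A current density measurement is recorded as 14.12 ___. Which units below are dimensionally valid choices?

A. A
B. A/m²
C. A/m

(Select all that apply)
B

current density has SI base units: A / m^2

Checking each option against A / m^2:
  A. A: ✗ does not match
  B. A/m²: ✓ matches
  C. A/m: ✗ does not match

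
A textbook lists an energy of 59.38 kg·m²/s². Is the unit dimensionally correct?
Yes

energy has SI base units: kg * m^2 / s^2
kg·m²/s² reduces to the same SI base units, so it is a valid unit for energy.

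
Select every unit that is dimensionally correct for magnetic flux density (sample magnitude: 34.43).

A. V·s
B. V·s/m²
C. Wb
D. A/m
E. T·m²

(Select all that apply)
B

magnetic flux density has SI base units: kg / (A * s^2)

Checking each option against kg / (A * s^2):
  A. V·s: ✗ does not match
  B. V·s/m²: ✓ matches
  C. Wb: ✗ does not match
  D. A/m: ✗ does not match
  E. T·m²: ✗ does not match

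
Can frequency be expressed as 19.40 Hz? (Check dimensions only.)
Yes

frequency has SI base units: 1 / s
Hz reduces to the same SI base units, so it is a valid unit for frequency.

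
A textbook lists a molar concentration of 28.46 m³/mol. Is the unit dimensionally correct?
No

molar concentration has SI base units: mol / m^3
m³/mol does NOT reduce to mol / m^3; a valid unit for molar concentration would be e.g. mol/m³.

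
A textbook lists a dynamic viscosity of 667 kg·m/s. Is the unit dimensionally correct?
No

dynamic viscosity has SI base units: kg / (m * s)
kg·m/s does NOT reduce to kg / (m * s); a valid unit for dynamic viscosity would be e.g. Pa·s.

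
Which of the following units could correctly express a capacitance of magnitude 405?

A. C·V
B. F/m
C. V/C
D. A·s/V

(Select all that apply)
D

capacitance has SI base units: A^2 * s^4 / (kg * m^2)

Checking each option against A^2 * s^4 / (kg * m^2):
  A. C·V: ✗ does not match
  B. F/m: ✗ does not match
  C. V/C: ✗ does not match
  D. A·s/V: ✓ matches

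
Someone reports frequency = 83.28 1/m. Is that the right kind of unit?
No

frequency has SI base units: 1 / s
1/m does NOT reduce to 1 / s; a valid unit for frequency would be e.g. Hz.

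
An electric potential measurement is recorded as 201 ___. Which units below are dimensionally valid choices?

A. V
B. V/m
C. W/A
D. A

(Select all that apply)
A, C

electric potential has SI base units: kg * m^2 / (A * s^3)

Checking each option against kg * m^2 / (A * s^3):
  A. V: ✓ matches
  B. V/m: ✗ does not match
  C. W/A: ✓ matches
  D. A: ✗ does not match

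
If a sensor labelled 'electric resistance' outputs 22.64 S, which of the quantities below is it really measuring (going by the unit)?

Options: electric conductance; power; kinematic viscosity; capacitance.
electric conductance

electric resistance should have units dimensionally equivalent to kg * m^2 / (A^2 * s^3) (e.g. Ω).
The given unit 'S' reduces to A^2 * s^3 / (kg * m^2). Of the listed options, that is the dimensionality of electric conductance.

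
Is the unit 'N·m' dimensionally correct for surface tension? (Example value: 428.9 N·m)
No

surface tension has SI base units: kg / s^2
N·m does NOT reduce to kg / s^2; a valid unit for surface tension would be e.g. N/m.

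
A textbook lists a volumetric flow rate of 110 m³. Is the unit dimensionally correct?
No

volumetric flow rate has SI base units: m^3 / s
m³ does NOT reduce to m^3 / s; a valid unit for volumetric flow rate would be e.g. m³/s.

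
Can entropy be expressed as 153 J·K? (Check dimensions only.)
No

entropy has SI base units: kg * m^2 / (s^2 * K)
J·K does NOT reduce to kg * m^2 / (s^2 * K); a valid unit for entropy would be e.g. J/K.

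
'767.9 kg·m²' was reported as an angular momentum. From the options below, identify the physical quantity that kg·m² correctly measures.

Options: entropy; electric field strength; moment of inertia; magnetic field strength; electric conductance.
moment of inertia

angular momentum should have units dimensionally equivalent to kg * m^2 / s (e.g. kg·m²/s).
The given unit 'kg·m²' reduces to kg * m^2. Of the listed options, that is the dimensionality of moment of inertia.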